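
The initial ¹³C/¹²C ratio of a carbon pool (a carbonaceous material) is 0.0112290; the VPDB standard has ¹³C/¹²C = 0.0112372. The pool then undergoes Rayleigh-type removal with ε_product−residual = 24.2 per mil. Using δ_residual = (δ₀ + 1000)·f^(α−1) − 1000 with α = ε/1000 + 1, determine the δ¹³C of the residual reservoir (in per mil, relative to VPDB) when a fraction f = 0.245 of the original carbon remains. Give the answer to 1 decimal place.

δ₀ = (0.0112290/0.0112372 − 1)×1000 = (0.999270 − 1)×1000 = -0.730 per mil
α − 1 = ε/1000 = 0.0242
f^(α−1) = 0.245^(0.0242) = 0.966536
δ_res = (-0.730 + 1000) × 0.966536 − 1000 = 965.830 − 1000 = -34.17 per mil

-34.2 per mil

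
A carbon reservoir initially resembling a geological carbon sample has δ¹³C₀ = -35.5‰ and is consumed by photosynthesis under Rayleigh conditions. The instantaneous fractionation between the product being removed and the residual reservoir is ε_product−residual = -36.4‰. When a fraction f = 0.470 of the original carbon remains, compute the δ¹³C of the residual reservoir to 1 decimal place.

-8.6‰

Rayleigh residual: δ_res = (δ₀ + 1000)·f^(α−1) − 1000
α = ε/1000 + 1 = 0.96360, so α − 1 = -0.03640
f^(α−1) = 0.470^(-0.03640) = 1.027864
δ_res = (-35.5 + 1000) × 1.027864 − 1000 = 991.375 − 1000 = -8.63‰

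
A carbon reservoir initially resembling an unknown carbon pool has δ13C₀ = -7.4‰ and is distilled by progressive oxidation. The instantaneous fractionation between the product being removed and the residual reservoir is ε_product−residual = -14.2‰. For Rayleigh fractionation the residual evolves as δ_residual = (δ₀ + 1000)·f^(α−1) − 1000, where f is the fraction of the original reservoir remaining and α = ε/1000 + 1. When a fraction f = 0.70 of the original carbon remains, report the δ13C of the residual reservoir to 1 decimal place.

-2.4‰

Rayleigh residual: δ_res = (δ₀ + 1000)·f^(α−1) − 1000
α = ε/1000 + 1 = 0.98580, so α − 1 = -0.01420
f^(α−1) = 0.70^(-0.01420) = 1.005078
δ_res = (-7.4 + 1000) × 1.005078 − 1000 = 997.640 − 1000 = -2.36‰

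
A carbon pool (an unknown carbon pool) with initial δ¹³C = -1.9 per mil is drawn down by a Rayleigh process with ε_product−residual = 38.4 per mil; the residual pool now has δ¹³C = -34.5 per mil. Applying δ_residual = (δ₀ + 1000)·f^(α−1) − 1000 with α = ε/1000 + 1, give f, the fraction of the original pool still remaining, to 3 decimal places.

0.421

α − 1 = ε/1000 = 0.0384
(δ_res + 1000)/(δ₀ + 1000) = (-34.5 + 1000)/(-1.9 + 1000) = 965.5/998.1 = 0.967338
f = 0.967338^(1/0.0384) = exp(ln(0.967338)/0.0384) = exp(-0.03321/0.0384)
f = exp(-0.8648) = 0.4211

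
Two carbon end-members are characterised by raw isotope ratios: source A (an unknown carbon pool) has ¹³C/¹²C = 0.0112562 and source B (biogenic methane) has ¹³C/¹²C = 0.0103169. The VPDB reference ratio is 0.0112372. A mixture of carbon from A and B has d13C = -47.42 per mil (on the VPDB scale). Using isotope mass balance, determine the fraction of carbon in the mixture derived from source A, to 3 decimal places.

0.412

δ_A = (0.0112562/0.0112372 − 1)×1000 = (1.001691 − 1)×1000 = 1.691 per mil
δ_B = (0.0103169/0.0112372 − 1)×1000 = (0.918102 − 1)×1000 = -81.898 per mil
f_A = (δ_mix − δ_B)/(δ_A − δ_B) = (-47.42 − (-81.898))/(1.691 − (-81.898))
f_A = 34.478 / 83.588 = 0.4125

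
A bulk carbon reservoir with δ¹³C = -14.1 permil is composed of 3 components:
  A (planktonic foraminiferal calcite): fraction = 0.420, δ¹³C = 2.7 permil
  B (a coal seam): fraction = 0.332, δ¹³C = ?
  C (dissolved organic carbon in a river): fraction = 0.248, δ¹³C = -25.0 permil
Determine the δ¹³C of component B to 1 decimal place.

Isotope mass balance: δ_bulk = Σ fᵢ·δᵢ.
-14.1 = 0.420×(2.7) + 0.332×δ_B + 0.248×(-25.0)
0.332·δ_B = -14.1 − (-5.066) = -9.034
δ_B = -9.034 / 0.332 = -27.21 permil

-27.2 permil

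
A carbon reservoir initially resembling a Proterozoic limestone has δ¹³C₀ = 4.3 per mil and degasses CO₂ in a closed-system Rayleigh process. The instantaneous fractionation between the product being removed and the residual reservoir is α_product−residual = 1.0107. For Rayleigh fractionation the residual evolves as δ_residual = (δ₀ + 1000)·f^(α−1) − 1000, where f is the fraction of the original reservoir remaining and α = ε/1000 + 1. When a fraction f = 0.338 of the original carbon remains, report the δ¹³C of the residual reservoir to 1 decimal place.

Rayleigh residual: δ_res = (δ₀ + 1000)·f^(α−1) − 1000
α − 1 = 0.01070
f^(α−1) = 0.338^(0.01070) = 0.988461
δ_res = (4.3 + 1000) × 0.988461 − 1000 = 992.711 − 1000 = -7.29 per mil

-7.3 per mil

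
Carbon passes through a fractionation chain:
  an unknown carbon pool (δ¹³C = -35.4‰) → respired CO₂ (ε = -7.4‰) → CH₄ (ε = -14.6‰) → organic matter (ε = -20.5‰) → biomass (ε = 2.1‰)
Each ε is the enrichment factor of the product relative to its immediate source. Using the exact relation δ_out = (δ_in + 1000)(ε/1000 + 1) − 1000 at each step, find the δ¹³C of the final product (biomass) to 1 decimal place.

-73.9‰

step 1: δ = (-35.40 + 1000)·(-7.4/1000 + 1) − 1000 = -42.54‰
step 2: δ = (-42.54 + 1000)·(-14.6/1000 + 1) − 1000 = -56.52‰
step 3: δ = (-56.52 + 1000)·(-20.5/1000 + 1) − 1000 = -75.86‰
step 4: δ = (-75.86 + 1000)·(2.1/1000 + 1) − 1000 = -73.92‰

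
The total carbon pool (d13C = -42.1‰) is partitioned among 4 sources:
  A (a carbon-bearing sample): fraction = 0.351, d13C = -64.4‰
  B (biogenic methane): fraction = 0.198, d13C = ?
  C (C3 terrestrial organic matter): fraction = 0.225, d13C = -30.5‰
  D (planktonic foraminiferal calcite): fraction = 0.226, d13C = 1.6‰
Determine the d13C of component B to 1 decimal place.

-65.6‰

Isotope mass balance: δ_bulk = Σ fᵢ·δᵢ.
-42.1 = 0.351×(-64.4) + 0.198×δ_B + 0.225×(-30.5) + 0.226×(1.6)
0.198·δ_B = -42.1 − (-29.105) = -12.995
δ_B = -12.995 / 0.198 = -65.63‰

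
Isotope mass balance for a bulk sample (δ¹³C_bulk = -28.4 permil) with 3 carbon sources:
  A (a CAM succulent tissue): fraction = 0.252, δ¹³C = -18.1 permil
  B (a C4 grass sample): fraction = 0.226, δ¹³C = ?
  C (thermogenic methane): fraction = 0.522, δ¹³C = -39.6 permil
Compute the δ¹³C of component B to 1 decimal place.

-14.0 permil

Isotope mass balance: δ_bulk = Σ fᵢ·δᵢ.
-28.4 = 0.252×(-18.1) + 0.226×δ_B + 0.522×(-39.6)
0.226·δ_B = -28.4 − (-25.232) = -3.168
δ_B = -3.168 / 0.226 = -14.02 permil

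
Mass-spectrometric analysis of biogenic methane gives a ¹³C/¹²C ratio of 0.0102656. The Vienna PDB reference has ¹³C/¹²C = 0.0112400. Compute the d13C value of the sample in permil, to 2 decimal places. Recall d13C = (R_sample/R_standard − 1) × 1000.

d13C = (R_sample / R_standard − 1) × 1000
R_sample / R_standard = 0.0102656 / 0.0112400 = 0.913310
d13C = (0.913310 − 1) × 1000 = -86.690 permil

-86.69 permil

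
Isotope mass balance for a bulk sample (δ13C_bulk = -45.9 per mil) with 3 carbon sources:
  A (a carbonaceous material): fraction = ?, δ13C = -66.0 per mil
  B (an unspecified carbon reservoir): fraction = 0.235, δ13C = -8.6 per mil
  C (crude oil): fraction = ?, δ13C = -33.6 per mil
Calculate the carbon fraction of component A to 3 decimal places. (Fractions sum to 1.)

Let f_A and f_C be the unknown fractions; fractions sum to 1 so f_A + f_C = 0.765.
Mass balance: Σ fᵢ·δᵢ = δ_bulk ⇒ f_A·(-66.0) + f_C·(-33.6) = -45.9 − (-2.021) = -43.879
Substitute f_C = 0.765 − f_A:
f_A·(-66.0 − -33.6) = -43.879 − 0.765×(-33.6) = -18.175
f_A = -18.175 / -32.4 = 0.5610

0.561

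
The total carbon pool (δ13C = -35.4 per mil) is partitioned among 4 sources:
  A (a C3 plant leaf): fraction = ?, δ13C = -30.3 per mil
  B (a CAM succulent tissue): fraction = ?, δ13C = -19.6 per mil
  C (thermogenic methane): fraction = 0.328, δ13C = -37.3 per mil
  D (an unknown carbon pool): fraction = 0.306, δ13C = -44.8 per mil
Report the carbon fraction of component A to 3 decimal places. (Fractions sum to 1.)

Let f_A and f_B be the unknown fractions; fractions sum to 1 so f_A + f_B = 0.366.
Mass balance: Σ fᵢ·δᵢ = δ_bulk ⇒ f_A·(-30.3) + f_B·(-19.6) = -35.4 − (-25.943) = -9.457
Substitute f_B = 0.366 − f_A:
f_A·(-30.3 − -19.6) = -9.457 − 0.366×(-19.6) = -2.283
f_A = -2.283 / -10.7 = 0.2134

0.213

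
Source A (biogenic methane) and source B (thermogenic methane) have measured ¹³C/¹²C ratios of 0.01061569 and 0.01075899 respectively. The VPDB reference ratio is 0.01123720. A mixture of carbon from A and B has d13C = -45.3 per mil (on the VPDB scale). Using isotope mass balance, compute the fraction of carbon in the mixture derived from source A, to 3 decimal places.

0.215

δ_A = (0.01061569/0.01123720 − 1)×1000 = (0.944692 − 1)×1000 = -55.308 per mil
δ_B = (0.01075899/0.01123720 − 1)×1000 = (0.957444 − 1)×1000 = -42.556 per mil
f_A = (δ_mix − δ_B)/(δ_A − δ_B) = (-45.3 − (-42.556))/(-55.308 − (-42.556))
f_A = -2.744 / -12.752 = 0.2152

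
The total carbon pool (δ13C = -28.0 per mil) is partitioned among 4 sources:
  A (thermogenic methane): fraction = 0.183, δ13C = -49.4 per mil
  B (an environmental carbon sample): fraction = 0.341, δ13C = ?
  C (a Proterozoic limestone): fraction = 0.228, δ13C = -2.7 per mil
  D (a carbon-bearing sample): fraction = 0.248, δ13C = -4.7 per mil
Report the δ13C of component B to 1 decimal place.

Isotope mass balance: δ_bulk = Σ fᵢ·δᵢ.
-28.0 = 0.183×(-49.4) + 0.341×δ_B + 0.228×(-2.7) + 0.248×(-4.7)
0.341·δ_B = -28.0 − (-10.821) = -17.179
δ_B = -17.179 / 0.341 = -50.38 per mil

-50.4 per mil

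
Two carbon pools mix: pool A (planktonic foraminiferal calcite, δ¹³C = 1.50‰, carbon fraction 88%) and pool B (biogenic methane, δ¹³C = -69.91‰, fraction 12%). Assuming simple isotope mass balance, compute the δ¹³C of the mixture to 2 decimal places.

-7.07‰

δ_mix = f_A·δ_A + f_B·δ_B
δ_mix = 0.88 × (1.50) + 0.12 × (-69.91)
δ_mix = 1.320 + -8.389 = -7.069‰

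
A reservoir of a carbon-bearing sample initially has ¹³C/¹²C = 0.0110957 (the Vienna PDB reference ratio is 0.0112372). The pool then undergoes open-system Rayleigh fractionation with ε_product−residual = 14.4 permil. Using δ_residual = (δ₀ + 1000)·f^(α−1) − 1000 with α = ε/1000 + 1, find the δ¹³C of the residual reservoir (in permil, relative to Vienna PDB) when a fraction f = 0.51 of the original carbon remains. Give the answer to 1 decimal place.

-22.1 permil

δ₀ = (0.0110957/0.0112372 − 1)×1000 = (0.987408 − 1)×1000 = -12.592 permil
α − 1 = ε/1000 = 0.0144
f^(α−1) = 0.51^(0.0144) = 0.990351
δ_res = (-12.592 + 1000) × 0.990351 − 1000 = 977.880 − 1000 = -22.12 permil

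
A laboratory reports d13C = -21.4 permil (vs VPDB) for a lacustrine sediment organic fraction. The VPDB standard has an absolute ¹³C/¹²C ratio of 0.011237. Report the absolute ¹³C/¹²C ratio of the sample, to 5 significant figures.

R_sample = R_standard × (d13C/1000 + 1)
R_sample = 0.011237 × (-21.4/1000 + 1) = 0.011237 × 0.978600
R_sample = 0.0109965

0.010997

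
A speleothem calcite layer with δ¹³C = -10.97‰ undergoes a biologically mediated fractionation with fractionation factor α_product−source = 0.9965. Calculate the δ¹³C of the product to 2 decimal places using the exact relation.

-14.43‰

δ_product = (δ_source + 1000)·α − 1000
δ_product = (-10.97 + 1000) × 0.9965 − 1000
δ_product = 985.568 − 1000 = -14.432‰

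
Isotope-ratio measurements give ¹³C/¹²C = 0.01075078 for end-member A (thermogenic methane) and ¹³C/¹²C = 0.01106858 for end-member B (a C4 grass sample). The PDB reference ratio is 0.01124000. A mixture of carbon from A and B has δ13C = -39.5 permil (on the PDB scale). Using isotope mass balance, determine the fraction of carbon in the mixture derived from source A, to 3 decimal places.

δ_A = (0.01075078/0.01124000 − 1)×1000 = (0.956475 − 1)×1000 = -43.525 permil
δ_B = (0.01106858/0.01124000 − 1)×1000 = (0.984749 − 1)×1000 = -15.251 permil
f_A = (δ_mix − δ_B)/(δ_A − δ_B) = (-39.5 − (-15.251))/(-43.525 − (-15.251))
f_A = -24.249 / -28.274 = 0.8576

0.858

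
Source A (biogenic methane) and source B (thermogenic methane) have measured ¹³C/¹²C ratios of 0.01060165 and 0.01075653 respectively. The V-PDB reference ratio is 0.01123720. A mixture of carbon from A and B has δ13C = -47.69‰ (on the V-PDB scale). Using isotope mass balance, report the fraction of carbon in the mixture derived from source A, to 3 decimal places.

δ_A = (0.01060165/0.01123720 − 1)×1000 = (0.943442 − 1)×1000 = -56.558‰
δ_B = (0.01075653/0.01123720 − 1)×1000 = (0.957225 − 1)×1000 = -42.775‰
f_A = (δ_mix − δ_B)/(δ_A − δ_B) = (-47.69 − (-42.775))/(-56.558 − (-42.775))
f_A = -4.915 / -13.783 = 0.3566

0.357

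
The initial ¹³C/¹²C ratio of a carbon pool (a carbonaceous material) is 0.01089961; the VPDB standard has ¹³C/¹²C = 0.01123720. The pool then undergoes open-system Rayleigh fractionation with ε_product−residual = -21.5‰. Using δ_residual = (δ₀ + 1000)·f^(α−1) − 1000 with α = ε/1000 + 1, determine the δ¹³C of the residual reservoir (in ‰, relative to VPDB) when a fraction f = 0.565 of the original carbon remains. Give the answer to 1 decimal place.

δ₀ = (0.01089961/0.01123720 − 1)×1000 = (0.969958 − 1)×1000 = -30.042‰
α − 1 = ε/1000 = -0.0215
f^(α−1) = 0.565^(-0.0215) = 1.012351
δ_res = (-30.042 + 1000) × 1.012351 − 1000 = 981.937 − 1000 = -18.06‰

-18.1‰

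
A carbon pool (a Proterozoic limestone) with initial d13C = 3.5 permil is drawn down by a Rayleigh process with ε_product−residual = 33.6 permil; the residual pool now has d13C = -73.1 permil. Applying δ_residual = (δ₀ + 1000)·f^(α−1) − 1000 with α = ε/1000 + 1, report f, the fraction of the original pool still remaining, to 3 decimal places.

α − 1 = ε/1000 = 0.0336
(δ_res + 1000)/(δ₀ + 1000) = (-73.1 + 1000)/(3.5 + 1000) = 926.9/1003.5 = 0.923667
f = 0.923667^(1/0.0336) = exp(ln(0.923667)/0.0336) = exp(-0.07940/0.0336)
f = exp(-2.3632) = 0.0941

0.094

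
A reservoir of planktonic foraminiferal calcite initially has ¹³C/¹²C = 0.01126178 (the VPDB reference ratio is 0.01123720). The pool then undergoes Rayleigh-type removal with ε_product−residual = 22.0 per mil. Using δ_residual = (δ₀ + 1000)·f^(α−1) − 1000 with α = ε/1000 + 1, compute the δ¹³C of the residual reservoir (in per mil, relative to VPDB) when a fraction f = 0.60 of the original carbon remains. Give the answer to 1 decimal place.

-9.0 per mil

δ₀ = (0.01126178/0.01123720 − 1)×1000 = (1.002187 − 1)×1000 = 2.187 per mil
α − 1 = ε/1000 = 0.0220
f^(α−1) = 0.60^(0.0220) = 0.988825
δ_res = (2.187 + 1000) × 0.988825 − 1000 = 990.988 − 1000 = -9.01 per mil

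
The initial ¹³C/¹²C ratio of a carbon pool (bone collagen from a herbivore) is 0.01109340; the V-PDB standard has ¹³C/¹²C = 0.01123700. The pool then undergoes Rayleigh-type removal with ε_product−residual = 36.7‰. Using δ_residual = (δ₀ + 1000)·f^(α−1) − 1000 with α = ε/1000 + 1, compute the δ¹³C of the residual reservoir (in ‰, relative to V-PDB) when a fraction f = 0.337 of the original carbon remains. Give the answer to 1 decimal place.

-51.4‰

δ₀ = (0.01109340/0.01123700 − 1)×1000 = (0.987221 − 1)×1000 = -12.779‰
α − 1 = ε/1000 = 0.0367
f^(α−1) = 0.337^(0.0367) = 0.960869
δ_res = (-12.779 + 1000) × 0.960869 − 1000 = 948.589 − 1000 = -51.41‰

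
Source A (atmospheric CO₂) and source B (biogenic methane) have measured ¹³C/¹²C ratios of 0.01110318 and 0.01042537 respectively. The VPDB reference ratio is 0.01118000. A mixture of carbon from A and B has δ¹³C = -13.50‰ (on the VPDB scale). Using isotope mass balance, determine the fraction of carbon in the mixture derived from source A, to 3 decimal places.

δ_A = (0.01110318/0.01118000 − 1)×1000 = (0.993129 − 1)×1000 = -6.871‰
δ_B = (0.01042537/0.01118000 − 1)×1000 = (0.932502 − 1)×1000 = -67.498‰
f_A = (δ_mix − δ_B)/(δ_A − δ_B) = (-13.50 − (-67.498))/(-6.871 − (-67.498))
f_A = 53.998 / 60.627 = 0.8907

0.891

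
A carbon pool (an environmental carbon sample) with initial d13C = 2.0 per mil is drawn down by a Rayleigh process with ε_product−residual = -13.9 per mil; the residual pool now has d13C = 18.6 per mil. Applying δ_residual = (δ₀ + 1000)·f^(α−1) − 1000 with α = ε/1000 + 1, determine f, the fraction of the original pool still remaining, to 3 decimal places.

0.307

α − 1 = ε/1000 = -0.0139
(δ_res + 1000)/(δ₀ + 1000) = (18.6 + 1000)/(2.0 + 1000) = 1018.6/1002.0 = 1.016567
f = 1.016567^(1/-0.0139) = exp(ln(1.016567)/-0.0139) = exp(0.01643/-0.0139)
f = exp(-1.1821) = 0.3066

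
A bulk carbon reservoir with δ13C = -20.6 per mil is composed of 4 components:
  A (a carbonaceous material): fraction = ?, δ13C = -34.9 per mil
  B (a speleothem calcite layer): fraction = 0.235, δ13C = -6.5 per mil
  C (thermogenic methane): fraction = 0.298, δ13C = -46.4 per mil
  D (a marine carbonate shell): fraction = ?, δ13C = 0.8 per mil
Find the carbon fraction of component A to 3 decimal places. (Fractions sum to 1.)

0.157

Let f_A and f_D be the unknown fractions; fractions sum to 1 so f_A + f_D = 0.467.
Mass balance: Σ fᵢ·δᵢ = δ_bulk ⇒ f_A·(-34.9) + f_D·(0.8) = -20.6 − (-15.355) = -5.245
Substitute f_D = 0.467 − f_A:
f_A·(-34.9 − 0.8) = -5.245 − 0.467×(0.8) = -5.619
f_A = -5.619 / -35.7 = 0.1574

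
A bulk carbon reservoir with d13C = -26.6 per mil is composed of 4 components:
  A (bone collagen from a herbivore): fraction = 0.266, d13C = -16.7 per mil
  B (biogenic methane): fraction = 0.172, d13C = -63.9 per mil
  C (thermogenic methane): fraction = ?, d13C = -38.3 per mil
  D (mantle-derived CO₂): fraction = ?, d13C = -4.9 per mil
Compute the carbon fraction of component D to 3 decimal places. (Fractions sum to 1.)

Let f_D and f_C be the unknown fractions; fractions sum to 1 so f_D + f_C = 0.562.
Mass balance: Σ fᵢ·δᵢ = δ_bulk ⇒ f_D·(-4.9) + f_C·(-38.3) = -26.6 − (-15.433) = -11.167
Substitute f_C = 0.562 − f_D:
f_D·(-4.9 − -38.3) = -11.167 − 0.562×(-38.3) = 10.358
f_D = 10.358 / 33.4 = 0.3101

0.310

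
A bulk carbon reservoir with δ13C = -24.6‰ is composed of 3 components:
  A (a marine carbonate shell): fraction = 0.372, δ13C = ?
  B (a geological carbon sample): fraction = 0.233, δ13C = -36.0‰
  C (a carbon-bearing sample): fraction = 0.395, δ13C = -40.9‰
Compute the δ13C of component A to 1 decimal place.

Isotope mass balance: δ_bulk = Σ fᵢ·δᵢ.
-24.6 = 0.372×δ_A + 0.233×(-36.0) + 0.395×(-40.9)
0.372·δ_A = -24.6 − (-24.544) = -0.056
δ_A = -0.056 / 0.372 = -0.15‰

-0.2‰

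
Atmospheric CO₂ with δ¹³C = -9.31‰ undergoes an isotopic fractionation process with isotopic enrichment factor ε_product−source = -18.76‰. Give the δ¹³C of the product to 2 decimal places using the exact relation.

Exactly, δ_product = (δ_source + 1000)·(ε/1000 + 1) − 1000.
δ_product = (-9.31 + 1000) × (-18.76/1000 + 1) − 1000
δ_product = -27.895‰

-27.90‰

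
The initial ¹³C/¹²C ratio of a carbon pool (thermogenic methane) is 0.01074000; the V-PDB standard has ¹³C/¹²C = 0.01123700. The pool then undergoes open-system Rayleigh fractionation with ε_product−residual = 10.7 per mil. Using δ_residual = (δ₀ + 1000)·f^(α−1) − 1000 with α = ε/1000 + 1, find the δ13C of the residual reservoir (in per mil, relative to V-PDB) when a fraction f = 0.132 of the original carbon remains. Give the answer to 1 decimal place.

δ₀ = (0.01074000/0.01123700 − 1)×1000 = (0.955771 − 1)×1000 = -44.229 per mil
α − 1 = ε/1000 = 0.0107
f^(α−1) = 0.132^(0.0107) = 0.978566
δ_res = (-44.229 + 1000) × 0.978566 − 1000 = 935.285 − 1000 = -64.71 per mil

-64.7 per mil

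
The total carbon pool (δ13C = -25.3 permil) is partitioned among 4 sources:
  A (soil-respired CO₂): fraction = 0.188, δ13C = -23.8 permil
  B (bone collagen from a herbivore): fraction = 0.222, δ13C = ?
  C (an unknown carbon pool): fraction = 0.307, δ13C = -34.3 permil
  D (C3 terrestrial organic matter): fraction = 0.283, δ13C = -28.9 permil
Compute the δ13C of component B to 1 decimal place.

-9.5 permil

Isotope mass balance: δ_bulk = Σ fᵢ·δᵢ.
-25.3 = 0.188×(-23.8) + 0.222×δ_B + 0.307×(-34.3) + 0.283×(-28.9)
0.222·δ_B = -25.3 − (-23.183) = -2.117
δ_B = -2.117 / 0.222 = -9.54 permil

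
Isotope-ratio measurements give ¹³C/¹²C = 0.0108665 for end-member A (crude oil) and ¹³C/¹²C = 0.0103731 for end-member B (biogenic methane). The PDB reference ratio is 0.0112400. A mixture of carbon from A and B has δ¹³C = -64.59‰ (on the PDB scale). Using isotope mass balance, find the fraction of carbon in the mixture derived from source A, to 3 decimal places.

0.286

δ_A = (0.0108665/0.0112400 − 1)×1000 = (0.966770 − 1)×1000 = -33.230‰
δ_B = (0.0103731/0.0112400 − 1)×1000 = (0.922874 − 1)×1000 = -77.126‰
f_A = (δ_mix − δ_B)/(δ_A − δ_B) = (-64.59 − (-77.126))/(-33.230 − (-77.126))
f_A = 12.536 / 43.897 = 0.2856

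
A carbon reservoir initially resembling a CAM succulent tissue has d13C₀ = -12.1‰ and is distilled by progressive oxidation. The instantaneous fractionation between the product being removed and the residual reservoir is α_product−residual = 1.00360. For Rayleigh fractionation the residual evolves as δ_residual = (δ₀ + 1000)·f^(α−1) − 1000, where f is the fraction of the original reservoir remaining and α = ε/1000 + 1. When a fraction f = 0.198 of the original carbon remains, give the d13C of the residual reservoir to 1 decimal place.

-17.8‰

Rayleigh residual: δ_res = (δ₀ + 1000)·f^(α−1) − 1000
α − 1 = 0.00360
f^(α−1) = 0.198^(0.00360) = 0.994187
δ_res = (-12.1 + 1000) × 0.994187 − 1000 = 982.157 − 1000 = -17.84‰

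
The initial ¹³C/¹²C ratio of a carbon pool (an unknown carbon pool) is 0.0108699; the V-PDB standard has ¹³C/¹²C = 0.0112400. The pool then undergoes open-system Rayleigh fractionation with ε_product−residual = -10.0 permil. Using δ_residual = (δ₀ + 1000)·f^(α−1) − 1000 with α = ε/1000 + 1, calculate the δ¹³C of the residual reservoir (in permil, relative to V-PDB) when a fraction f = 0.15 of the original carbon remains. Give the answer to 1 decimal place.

-14.4 permil

δ₀ = (0.0108699/0.0112400 − 1)×1000 = (0.967073 − 1)×1000 = -32.927 permil
α − 1 = ε/1000 = -0.0100
f^(α−1) = 0.15^(-0.0100) = 1.019152
δ_res = (-32.927 + 1000) × 1.019152 − 1000 = 985.595 − 1000 = -14.41 permil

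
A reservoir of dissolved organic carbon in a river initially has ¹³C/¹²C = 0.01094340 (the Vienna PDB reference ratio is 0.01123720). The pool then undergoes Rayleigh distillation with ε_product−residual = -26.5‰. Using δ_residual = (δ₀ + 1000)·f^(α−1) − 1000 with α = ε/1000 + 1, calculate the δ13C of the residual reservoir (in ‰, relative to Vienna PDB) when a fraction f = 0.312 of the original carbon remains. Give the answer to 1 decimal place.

δ₀ = (0.01094340/0.01123720 − 1)×1000 = (0.973855 − 1)×1000 = -26.145‰
α − 1 = ε/1000 = -0.0265
f^(α−1) = 0.312^(-0.0265) = 1.031347
δ_res = (-26.145 + 1000) × 1.031347 − 1000 = 1004.382 − 1000 = 4.38‰

4.4‰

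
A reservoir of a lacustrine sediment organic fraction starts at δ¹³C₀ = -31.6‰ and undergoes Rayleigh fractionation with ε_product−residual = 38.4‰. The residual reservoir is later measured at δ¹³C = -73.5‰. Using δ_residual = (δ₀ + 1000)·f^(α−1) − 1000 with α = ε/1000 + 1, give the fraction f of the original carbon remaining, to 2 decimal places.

0.32

α − 1 = ε/1000 = 0.0384
(δ_res + 1000)/(δ₀ + 1000) = (-73.5 + 1000)/(-31.6 + 1000) = 926.5/968.4 = 0.956733
f = 0.956733^(1/0.0384) = exp(ln(0.956733)/0.0384) = exp(-0.04423/0.0384)
f = exp(-1.1519) = 0.3161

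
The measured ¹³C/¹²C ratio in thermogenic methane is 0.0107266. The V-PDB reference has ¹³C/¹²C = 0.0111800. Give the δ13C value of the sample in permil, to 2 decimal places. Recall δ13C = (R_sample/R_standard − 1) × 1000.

δ13C = (R_sample / R_standard − 1) × 1000
R_sample / R_standard = 0.0107266 / 0.0111800 = 0.959445
δ13C = (0.959445 − 1) × 1000 = -40.555 permil

-40.55 permil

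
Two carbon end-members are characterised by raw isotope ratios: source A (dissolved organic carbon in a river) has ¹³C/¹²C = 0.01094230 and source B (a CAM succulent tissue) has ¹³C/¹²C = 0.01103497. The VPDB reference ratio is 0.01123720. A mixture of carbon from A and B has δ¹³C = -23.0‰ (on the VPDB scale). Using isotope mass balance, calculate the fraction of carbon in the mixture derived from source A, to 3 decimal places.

δ_A = (0.01094230/0.01123720 − 1)×1000 = (0.973757 − 1)×1000 = -26.243‰
δ_B = (0.01103497/0.01123720 − 1)×1000 = (0.982004 − 1)×1000 = -17.996‰
f_A = (δ_mix − δ_B)/(δ_A − δ_B) = (-23.0 − (-17.996))/(-26.243 − (-17.996))
f_A = -5.004 / -8.247 = 0.6067

0.607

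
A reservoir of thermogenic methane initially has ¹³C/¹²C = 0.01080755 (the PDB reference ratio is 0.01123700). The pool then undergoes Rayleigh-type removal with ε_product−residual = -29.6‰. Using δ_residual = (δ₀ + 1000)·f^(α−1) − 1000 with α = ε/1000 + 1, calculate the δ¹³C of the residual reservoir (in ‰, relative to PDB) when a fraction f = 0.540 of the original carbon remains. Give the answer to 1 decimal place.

-20.5‰

δ₀ = (0.01080755/0.01123700 − 1)×1000 = (0.961783 − 1)×1000 = -38.217‰
α − 1 = ε/1000 = -0.0296
f^(α−1) = 0.540^(-0.0296) = 1.018406
δ_res = (-38.217 + 1000) × 1.018406 − 1000 = 979.486 − 1000 = -20.51‰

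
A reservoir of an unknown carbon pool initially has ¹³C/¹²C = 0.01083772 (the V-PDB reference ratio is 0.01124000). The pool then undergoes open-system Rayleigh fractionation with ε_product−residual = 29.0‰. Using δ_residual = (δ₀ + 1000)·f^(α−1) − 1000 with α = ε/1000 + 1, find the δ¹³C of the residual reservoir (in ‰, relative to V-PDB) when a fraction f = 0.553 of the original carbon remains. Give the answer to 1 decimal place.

-52.2‰

δ₀ = (0.01083772/0.01124000 − 1)×1000 = (0.964210 − 1)×1000 = -35.790‰
α − 1 = ε/1000 = 0.0290
f^(α−1) = 0.553^(0.0290) = 0.982967
δ_res = (-35.790 + 1000) × 0.982967 − 1000 = 947.787 − 1000 = -52.21‰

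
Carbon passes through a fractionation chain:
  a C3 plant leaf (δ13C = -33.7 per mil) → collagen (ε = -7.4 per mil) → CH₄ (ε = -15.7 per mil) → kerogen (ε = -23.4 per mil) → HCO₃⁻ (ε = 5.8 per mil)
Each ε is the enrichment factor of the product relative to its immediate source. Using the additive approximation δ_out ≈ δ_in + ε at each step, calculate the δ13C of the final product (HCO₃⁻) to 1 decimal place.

-74.4 per mil

step 1: δ ≈ -33.7 + (-7.4) = -41.1 per mil
step 2: δ ≈ -41.1 + (-15.7) = -56.8 per mil
step 3: δ ≈ -56.8 + (-23.4) = -80.2 per mil
step 4: δ ≈ -80.2 + (5.8) = -74.4 per mil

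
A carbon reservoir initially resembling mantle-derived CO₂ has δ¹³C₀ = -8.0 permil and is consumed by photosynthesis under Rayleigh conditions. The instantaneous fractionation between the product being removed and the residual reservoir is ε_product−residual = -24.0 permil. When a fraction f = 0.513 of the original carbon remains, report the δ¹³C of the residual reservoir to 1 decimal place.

Rayleigh residual: δ_res = (δ₀ + 1000)·f^(α−1) − 1000
α = ε/1000 + 1 = 0.97600, so α − 1 = -0.02400
f^(α−1) = 0.513^(-0.02400) = 1.016149
δ_res = (-8.0 + 1000) × 1.016149 − 1000 = 1008.019 − 1000 = 8.02 permil

8.0 permil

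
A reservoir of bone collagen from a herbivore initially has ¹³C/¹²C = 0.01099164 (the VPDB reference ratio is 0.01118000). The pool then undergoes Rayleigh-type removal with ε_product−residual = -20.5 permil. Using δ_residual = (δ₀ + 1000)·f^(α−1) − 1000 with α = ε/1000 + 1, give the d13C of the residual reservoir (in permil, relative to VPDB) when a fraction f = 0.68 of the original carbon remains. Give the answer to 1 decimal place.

δ₀ = (0.01099164/0.01118000 − 1)×1000 = (0.983152 − 1)×1000 = -16.848 permil
α − 1 = ε/1000 = -0.0205
f^(α−1) = 0.68^(-0.0205) = 1.007937
δ_res = (-16.848 + 1000) × 1.007937 − 1000 = 990.956 − 1000 = -9.04 permil

-9.0 permil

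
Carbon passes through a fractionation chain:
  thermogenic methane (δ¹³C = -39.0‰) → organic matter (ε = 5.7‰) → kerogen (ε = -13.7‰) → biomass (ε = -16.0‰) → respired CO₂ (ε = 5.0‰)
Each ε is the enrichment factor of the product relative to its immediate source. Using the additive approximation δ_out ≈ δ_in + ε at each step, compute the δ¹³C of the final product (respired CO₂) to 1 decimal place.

-58.0‰

step 1: δ ≈ -39.0 + (5.7) = -33.3‰
step 2: δ ≈ -33.3 + (-13.7) = -47.0‰
step 3: δ ≈ -47.0 + (-16.0) = -63.0‰
step 4: δ ≈ -63.0 + (5.0) = -58.0‰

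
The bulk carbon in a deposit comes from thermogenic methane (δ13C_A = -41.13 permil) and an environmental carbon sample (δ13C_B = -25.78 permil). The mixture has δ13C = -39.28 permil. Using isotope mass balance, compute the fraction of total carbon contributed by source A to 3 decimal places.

δ_mix = f_A·δ_A + (1 − f_A)·δ_B  ⇒  f_A = (δ_mix − δ_B)/(δ_A − δ_B)
f_A = (-39.28 − (-25.78)) / (-41.13 − (-25.78))
f_A = -13.50 / -15.35 = 0.8795

0.879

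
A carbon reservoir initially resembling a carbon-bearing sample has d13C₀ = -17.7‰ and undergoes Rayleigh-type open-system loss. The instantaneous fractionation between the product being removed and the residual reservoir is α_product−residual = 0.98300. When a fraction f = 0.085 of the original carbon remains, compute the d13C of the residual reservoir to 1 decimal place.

Rayleigh residual: δ_res = (δ₀ + 1000)·f^(α−1) − 1000
α − 1 = -0.01700
f^(α−1) = 0.085^(-0.01700) = 1.042797
δ_res = (-17.7 + 1000) × 1.042797 − 1000 = 1024.340 − 1000 = 24.34‰

24.3‰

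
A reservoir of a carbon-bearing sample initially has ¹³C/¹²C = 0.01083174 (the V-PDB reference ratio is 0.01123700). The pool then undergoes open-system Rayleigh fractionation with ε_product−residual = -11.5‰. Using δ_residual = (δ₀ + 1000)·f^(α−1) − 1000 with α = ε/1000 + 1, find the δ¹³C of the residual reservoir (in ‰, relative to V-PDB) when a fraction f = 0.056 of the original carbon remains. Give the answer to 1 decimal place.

-3.6‰

δ₀ = (0.01083174/0.01123700 − 1)×1000 = (0.963935 − 1)×1000 = -36.065‰
α − 1 = ε/1000 = -0.0115
f^(α−1) = 0.056^(-0.0115) = 1.033703
δ_res = (-36.065 + 1000) × 1.033703 − 1000 = 996.423 − 1000 = -3.58‰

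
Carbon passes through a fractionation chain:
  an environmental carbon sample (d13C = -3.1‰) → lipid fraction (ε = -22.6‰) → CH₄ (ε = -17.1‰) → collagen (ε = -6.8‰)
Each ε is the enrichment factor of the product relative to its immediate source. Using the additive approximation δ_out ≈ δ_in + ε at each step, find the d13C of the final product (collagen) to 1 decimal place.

-49.6‰

step 1: δ ≈ -3.1 + (-22.6) = -25.7‰
step 2: δ ≈ -25.7 + (-17.1) = -42.8‰
step 3: δ ≈ -42.8 + (-6.8) = -49.6‰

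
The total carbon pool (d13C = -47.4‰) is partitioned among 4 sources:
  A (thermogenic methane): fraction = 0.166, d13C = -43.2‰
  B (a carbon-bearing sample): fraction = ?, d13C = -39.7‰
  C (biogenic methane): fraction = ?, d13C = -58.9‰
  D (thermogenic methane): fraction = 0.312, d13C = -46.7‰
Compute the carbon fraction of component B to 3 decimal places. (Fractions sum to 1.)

Let f_B and f_C be the unknown fractions; fractions sum to 1 so f_B + f_C = 0.522.
Mass balance: Σ fᵢ·δᵢ = δ_bulk ⇒ f_B·(-39.7) + f_C·(-58.9) = -47.4 − (-21.742) = -25.658
Substitute f_C = 0.522 − f_B:
f_B·(-39.7 − -58.9) = -25.658 − 0.522×(-58.9) = 5.087
f_B = 5.087 / 19.2 = 0.2650

0.265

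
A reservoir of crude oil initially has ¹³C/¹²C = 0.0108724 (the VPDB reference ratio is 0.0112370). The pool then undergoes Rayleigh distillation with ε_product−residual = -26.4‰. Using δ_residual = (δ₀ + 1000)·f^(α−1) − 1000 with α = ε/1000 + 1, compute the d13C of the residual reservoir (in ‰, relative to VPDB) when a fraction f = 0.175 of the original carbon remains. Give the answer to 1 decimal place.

13.1‰

δ₀ = (0.0108724/0.0112370 − 1)×1000 = (0.967554 − 1)×1000 = -32.446‰
α − 1 = ε/1000 = -0.0264
f^(α−1) = 0.175^(-0.0264) = 1.047089
δ_res = (-32.446 + 1000) × 1.047089 − 1000 = 1013.115 − 1000 = 13.12‰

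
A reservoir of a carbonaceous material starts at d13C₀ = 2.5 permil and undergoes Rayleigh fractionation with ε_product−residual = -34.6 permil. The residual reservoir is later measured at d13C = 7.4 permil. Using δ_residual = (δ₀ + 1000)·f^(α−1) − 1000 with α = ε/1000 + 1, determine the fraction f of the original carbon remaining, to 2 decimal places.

α − 1 = ε/1000 = -0.0346
(δ_res + 1000)/(δ₀ + 1000) = (7.4 + 1000)/(2.5 + 1000) = 1007.4/1002.5 = 1.004888
f = 1.004888^(1/-0.0346) = exp(ln(1.004888)/-0.0346) = exp(0.00488/-0.0346)
f = exp(-0.1409) = 0.8686

0.87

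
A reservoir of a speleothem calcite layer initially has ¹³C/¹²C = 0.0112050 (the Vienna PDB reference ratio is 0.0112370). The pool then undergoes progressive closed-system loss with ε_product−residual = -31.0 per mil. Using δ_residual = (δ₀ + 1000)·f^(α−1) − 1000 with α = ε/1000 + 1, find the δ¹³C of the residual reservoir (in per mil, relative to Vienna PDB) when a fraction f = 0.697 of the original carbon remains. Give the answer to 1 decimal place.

δ₀ = (0.0112050/0.0112370 − 1)×1000 = (0.997152 − 1)×1000 = -2.848 per mil
α − 1 = ε/1000 = -0.0310
f^(α−1) = 0.697^(-0.0310) = 1.011253
δ_res = (-2.848 + 1000) × 1.011253 − 1000 = 1008.373 − 1000 = 8.37 per mil

8.4 per mil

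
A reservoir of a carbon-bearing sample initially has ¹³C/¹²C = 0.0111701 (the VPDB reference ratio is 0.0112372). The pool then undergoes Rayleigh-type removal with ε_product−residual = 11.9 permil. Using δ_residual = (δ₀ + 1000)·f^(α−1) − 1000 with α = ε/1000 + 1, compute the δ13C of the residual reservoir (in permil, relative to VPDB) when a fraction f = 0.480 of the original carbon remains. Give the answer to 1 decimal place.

δ₀ = (0.0111701/0.0112372 − 1)×1000 = (0.994029 − 1)×1000 = -5.971 permil
α − 1 = ε/1000 = 0.0119
f^(α−1) = 0.480^(0.0119) = 0.991304
δ_res = (-5.971 + 1000) × 0.991304 − 1000 = 985.384 − 1000 = -14.62 permil

-14.6 permil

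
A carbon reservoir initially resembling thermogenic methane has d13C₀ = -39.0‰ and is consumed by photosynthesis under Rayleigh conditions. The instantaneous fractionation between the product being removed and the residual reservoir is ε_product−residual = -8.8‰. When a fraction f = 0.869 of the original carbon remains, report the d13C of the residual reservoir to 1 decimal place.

-37.8‰

Rayleigh residual: δ_res = (δ₀ + 1000)·f^(α−1) − 1000
α = ε/1000 + 1 = 0.99120, so α − 1 = -0.00880
f^(α−1) = 0.869^(-0.00880) = 1.001236
δ_res = (-39.0 + 1000) × 1.001236 − 1000 = 962.188 − 1000 = -37.81‰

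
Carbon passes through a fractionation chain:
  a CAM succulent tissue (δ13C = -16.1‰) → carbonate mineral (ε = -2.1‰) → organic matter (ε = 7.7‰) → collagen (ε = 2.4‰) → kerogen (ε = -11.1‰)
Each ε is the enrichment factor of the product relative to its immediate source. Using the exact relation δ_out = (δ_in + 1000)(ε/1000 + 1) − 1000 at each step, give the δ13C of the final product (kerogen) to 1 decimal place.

-19.2‰

step 1: δ = (-16.10 + 1000)·(-2.1/1000 + 1) − 1000 = -18.17‰
step 2: δ = (-18.17 + 1000)·(7.7/1000 + 1) − 1000 = -10.61‰
step 3: δ = (-10.61 + 1000)·(2.4/1000 + 1) − 1000 = -8.23‰
step 4: δ = (-8.23 + 1000)·(-11.1/1000 + 1) − 1000 = -19.24‰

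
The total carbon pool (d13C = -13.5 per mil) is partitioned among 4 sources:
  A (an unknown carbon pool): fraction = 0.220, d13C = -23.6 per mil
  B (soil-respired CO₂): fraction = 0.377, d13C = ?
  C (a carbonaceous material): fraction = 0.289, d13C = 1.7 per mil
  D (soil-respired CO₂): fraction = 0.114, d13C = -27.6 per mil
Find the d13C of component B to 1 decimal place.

-15.0 per mil

Isotope mass balance: δ_bulk = Σ fᵢ·δᵢ.
-13.5 = 0.220×(-23.6) + 0.377×δ_B + 0.289×(1.7) + 0.114×(-27.6)
0.377·δ_B = -13.5 − (-7.847) = -5.653
δ_B = -5.653 / 0.377 = -14.99 per mil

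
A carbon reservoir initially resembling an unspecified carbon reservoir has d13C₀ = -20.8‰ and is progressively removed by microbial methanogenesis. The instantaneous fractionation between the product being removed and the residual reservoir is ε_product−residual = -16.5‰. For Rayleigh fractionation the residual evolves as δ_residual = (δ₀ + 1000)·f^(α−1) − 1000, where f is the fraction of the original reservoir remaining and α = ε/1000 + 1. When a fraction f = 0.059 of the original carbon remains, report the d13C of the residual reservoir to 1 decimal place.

26.0‰

Rayleigh residual: δ_res = (δ₀ + 1000)·f^(α−1) − 1000
α = ε/1000 + 1 = 0.98350, so α − 1 = -0.01650
f^(α−1) = 0.059^(-0.01650) = 1.047806
δ_res = (-20.8 + 1000) × 1.047806 − 1000 = 1026.012 − 1000 = 26.01‰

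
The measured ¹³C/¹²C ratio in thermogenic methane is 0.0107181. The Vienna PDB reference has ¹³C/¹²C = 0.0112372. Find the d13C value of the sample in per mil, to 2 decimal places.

-46.19 per mil

d13C = (R_sample / R_standard − 1) × 1000
R_sample / R_standard = 0.0107181 / 0.0112372 = 0.953805
d13C = (0.953805 − 1) × 1000 = -46.195 per mil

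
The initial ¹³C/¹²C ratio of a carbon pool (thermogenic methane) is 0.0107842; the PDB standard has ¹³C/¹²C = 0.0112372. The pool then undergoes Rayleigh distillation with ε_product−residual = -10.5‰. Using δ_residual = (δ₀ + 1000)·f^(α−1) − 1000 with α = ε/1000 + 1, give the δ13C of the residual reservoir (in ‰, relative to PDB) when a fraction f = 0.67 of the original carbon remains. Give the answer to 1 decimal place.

-36.3‰

δ₀ = (0.0107842/0.0112372 − 1)×1000 = (0.959687 − 1)×1000 = -40.313‰
α − 1 = ε/1000 = -0.0105
f^(α−1) = 0.67^(-0.0105) = 1.004214
δ_res = (-40.313 + 1000) × 1.004214 − 1000 = 963.731 − 1000 = -36.27‰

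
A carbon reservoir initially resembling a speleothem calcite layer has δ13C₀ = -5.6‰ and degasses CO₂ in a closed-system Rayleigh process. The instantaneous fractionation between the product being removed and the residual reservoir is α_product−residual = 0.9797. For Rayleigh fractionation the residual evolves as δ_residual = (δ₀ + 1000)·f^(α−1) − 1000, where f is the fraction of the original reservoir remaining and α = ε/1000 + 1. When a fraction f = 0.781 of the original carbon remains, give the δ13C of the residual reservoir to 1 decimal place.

Rayleigh residual: δ_res = (δ₀ + 1000)·f^(α−1) − 1000
α − 1 = -0.02030
f^(α−1) = 0.781^(-0.02030) = 1.005030
δ_res = (-5.6 + 1000) × 1.005030 − 1000 = 999.402 − 1000 = -0.60‰

-0.6‰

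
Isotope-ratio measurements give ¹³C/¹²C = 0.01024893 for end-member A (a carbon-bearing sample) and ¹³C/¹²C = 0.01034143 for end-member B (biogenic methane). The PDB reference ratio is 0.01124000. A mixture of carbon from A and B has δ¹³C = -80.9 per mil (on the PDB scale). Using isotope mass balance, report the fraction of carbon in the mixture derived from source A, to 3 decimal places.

δ_A = (0.01024893/0.01124000 − 1)×1000 = (0.911827 − 1)×1000 = -88.173 per mil
δ_B = (0.01034143/0.01124000 − 1)×1000 = (0.920056 − 1)×1000 = -79.944 per mil
f_A = (δ_mix − δ_B)/(δ_A − δ_B) = (-80.9 − (-79.944))/(-88.173 − (-79.944))
f_A = -0.956 / -8.230 = 0.1162

0.116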